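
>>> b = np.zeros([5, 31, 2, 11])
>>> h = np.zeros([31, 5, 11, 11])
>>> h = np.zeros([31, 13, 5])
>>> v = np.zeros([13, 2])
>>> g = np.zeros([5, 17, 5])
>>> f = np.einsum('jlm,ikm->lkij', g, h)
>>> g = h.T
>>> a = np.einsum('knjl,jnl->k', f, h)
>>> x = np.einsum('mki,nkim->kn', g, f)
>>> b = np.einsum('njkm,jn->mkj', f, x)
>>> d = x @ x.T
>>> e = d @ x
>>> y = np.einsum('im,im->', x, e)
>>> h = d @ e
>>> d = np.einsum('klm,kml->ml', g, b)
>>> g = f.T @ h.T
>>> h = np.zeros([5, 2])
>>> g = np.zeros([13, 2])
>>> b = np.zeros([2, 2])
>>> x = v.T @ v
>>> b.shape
(2, 2)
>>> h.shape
(5, 2)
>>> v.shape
(13, 2)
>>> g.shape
(13, 2)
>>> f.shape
(17, 13, 31, 5)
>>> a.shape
(17,)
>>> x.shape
(2, 2)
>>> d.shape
(31, 13)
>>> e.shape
(13, 17)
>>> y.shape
()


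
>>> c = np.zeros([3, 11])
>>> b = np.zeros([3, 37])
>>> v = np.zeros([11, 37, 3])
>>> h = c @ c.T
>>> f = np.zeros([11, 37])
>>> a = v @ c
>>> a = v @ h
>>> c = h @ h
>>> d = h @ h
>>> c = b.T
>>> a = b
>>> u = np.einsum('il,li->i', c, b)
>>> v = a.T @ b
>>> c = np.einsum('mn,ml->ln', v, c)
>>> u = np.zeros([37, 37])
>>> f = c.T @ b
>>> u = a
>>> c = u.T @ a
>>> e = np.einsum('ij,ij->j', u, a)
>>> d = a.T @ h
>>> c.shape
(37, 37)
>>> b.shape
(3, 37)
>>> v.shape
(37, 37)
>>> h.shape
(3, 3)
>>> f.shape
(37, 37)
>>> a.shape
(3, 37)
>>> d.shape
(37, 3)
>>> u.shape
(3, 37)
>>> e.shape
(37,)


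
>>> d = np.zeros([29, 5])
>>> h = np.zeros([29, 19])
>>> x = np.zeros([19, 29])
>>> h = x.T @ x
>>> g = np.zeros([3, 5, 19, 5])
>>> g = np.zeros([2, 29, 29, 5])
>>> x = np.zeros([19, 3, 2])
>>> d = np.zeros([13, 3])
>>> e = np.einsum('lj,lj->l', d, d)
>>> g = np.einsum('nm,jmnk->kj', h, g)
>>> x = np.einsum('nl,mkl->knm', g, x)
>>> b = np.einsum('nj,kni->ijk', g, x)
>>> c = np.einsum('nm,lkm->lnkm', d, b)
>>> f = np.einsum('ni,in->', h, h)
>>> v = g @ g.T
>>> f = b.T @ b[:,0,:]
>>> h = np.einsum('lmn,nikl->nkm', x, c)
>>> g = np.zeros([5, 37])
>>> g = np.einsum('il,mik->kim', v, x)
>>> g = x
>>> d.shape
(13, 3)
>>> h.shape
(19, 2, 5)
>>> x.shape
(3, 5, 19)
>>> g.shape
(3, 5, 19)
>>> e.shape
(13,)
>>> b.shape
(19, 2, 3)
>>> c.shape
(19, 13, 2, 3)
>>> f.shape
(3, 2, 3)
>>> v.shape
(5, 5)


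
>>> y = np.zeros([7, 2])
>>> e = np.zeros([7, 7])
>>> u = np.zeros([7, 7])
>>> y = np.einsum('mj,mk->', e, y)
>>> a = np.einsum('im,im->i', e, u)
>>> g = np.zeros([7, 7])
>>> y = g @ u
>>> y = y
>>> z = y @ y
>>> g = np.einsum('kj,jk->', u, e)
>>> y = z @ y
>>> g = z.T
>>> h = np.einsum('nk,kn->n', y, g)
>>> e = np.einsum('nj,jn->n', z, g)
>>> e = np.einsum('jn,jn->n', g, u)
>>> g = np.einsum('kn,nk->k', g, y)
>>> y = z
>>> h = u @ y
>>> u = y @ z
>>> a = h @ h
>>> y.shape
(7, 7)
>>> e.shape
(7,)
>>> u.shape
(7, 7)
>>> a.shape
(7, 7)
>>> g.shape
(7,)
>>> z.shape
(7, 7)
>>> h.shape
(7, 7)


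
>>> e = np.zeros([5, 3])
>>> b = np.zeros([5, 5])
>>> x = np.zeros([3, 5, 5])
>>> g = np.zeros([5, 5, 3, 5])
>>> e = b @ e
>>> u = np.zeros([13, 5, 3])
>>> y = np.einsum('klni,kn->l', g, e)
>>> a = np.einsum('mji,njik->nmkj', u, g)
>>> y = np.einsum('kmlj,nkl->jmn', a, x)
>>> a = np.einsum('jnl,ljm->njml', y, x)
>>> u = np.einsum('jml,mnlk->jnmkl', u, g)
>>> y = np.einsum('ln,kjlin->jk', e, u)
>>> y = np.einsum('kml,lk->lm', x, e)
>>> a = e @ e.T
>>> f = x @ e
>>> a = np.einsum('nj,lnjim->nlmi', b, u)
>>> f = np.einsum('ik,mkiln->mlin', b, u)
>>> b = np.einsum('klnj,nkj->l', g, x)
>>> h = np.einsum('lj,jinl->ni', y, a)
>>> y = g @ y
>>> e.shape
(5, 3)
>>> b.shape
(5,)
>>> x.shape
(3, 5, 5)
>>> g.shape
(5, 5, 3, 5)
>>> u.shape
(13, 5, 5, 5, 3)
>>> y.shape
(5, 5, 3, 5)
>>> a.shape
(5, 13, 3, 5)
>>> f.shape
(13, 5, 5, 3)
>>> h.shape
(3, 13)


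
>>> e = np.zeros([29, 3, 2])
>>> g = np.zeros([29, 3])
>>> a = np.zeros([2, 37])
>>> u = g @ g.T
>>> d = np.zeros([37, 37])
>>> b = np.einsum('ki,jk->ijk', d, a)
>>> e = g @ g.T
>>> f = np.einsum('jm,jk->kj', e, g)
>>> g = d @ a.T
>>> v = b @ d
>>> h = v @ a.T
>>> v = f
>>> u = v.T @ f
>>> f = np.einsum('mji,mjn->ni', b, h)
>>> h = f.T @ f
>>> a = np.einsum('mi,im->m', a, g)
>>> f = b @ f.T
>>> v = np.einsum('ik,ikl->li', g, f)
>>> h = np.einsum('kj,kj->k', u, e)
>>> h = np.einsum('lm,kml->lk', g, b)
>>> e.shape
(29, 29)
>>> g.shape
(37, 2)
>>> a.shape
(2,)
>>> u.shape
(29, 29)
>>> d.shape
(37, 37)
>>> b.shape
(37, 2, 37)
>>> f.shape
(37, 2, 2)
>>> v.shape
(2, 37)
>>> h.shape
(37, 37)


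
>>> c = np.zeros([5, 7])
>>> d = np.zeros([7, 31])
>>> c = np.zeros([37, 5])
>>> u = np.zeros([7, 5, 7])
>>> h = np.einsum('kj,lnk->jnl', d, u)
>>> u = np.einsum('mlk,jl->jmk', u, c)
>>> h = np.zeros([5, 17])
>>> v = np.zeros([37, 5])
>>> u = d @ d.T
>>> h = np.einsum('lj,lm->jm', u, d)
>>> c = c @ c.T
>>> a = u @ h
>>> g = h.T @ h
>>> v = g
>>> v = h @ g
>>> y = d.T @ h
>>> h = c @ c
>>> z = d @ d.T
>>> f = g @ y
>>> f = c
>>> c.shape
(37, 37)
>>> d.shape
(7, 31)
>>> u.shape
(7, 7)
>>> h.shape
(37, 37)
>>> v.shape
(7, 31)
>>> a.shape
(7, 31)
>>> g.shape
(31, 31)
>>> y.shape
(31, 31)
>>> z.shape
(7, 7)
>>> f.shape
(37, 37)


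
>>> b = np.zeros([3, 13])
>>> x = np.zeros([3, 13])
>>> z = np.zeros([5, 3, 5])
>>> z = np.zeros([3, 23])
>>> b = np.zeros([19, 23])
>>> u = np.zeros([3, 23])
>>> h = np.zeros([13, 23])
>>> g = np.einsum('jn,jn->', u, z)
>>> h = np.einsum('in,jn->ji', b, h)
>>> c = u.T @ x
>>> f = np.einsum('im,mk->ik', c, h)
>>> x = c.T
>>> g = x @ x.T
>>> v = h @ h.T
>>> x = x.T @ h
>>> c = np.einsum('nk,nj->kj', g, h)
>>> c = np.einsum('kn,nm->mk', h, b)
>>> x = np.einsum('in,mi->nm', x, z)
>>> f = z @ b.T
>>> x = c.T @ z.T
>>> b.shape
(19, 23)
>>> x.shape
(13, 3)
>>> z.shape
(3, 23)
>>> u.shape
(3, 23)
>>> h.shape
(13, 19)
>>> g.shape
(13, 13)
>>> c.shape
(23, 13)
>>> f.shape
(3, 19)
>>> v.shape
(13, 13)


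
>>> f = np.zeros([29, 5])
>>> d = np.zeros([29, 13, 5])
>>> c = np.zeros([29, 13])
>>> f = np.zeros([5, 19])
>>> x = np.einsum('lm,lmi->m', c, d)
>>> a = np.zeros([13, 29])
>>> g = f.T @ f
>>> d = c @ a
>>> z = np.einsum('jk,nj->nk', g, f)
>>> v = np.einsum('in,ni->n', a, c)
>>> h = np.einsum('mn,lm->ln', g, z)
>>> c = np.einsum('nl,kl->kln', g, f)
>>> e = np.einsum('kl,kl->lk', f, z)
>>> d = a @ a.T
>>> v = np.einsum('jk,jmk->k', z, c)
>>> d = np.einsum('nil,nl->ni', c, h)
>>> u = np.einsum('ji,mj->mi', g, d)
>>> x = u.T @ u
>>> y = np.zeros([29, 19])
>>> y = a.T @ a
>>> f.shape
(5, 19)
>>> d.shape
(5, 19)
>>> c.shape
(5, 19, 19)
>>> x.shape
(19, 19)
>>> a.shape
(13, 29)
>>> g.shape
(19, 19)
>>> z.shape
(5, 19)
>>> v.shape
(19,)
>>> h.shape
(5, 19)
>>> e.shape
(19, 5)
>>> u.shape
(5, 19)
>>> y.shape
(29, 29)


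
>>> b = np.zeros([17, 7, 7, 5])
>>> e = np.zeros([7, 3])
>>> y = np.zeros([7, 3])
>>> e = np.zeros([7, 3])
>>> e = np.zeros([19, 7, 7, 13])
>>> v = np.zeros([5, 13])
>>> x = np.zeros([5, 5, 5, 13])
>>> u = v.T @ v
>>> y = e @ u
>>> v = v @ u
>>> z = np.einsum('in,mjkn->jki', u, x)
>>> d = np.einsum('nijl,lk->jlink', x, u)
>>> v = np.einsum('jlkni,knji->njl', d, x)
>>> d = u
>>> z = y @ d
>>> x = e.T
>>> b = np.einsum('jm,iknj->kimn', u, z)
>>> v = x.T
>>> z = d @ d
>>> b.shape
(7, 19, 13, 7)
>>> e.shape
(19, 7, 7, 13)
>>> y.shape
(19, 7, 7, 13)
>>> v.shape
(19, 7, 7, 13)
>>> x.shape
(13, 7, 7, 19)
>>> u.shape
(13, 13)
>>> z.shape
(13, 13)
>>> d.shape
(13, 13)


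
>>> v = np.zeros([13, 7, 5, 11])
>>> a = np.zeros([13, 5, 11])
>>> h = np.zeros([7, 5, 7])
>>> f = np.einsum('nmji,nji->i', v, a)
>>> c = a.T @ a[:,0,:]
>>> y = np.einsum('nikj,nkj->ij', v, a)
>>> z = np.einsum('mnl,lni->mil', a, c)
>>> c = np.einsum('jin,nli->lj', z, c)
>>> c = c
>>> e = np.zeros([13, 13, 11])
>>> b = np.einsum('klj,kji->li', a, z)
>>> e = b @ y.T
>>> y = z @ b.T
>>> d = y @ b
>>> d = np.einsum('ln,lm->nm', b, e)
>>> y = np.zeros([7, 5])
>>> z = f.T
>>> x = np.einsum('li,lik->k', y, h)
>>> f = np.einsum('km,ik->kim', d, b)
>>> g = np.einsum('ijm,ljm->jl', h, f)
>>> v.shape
(13, 7, 5, 11)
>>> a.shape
(13, 5, 11)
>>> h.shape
(7, 5, 7)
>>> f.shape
(11, 5, 7)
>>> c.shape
(5, 13)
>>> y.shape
(7, 5)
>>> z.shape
(11,)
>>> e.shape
(5, 7)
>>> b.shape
(5, 11)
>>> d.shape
(11, 7)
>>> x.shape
(7,)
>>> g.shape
(5, 11)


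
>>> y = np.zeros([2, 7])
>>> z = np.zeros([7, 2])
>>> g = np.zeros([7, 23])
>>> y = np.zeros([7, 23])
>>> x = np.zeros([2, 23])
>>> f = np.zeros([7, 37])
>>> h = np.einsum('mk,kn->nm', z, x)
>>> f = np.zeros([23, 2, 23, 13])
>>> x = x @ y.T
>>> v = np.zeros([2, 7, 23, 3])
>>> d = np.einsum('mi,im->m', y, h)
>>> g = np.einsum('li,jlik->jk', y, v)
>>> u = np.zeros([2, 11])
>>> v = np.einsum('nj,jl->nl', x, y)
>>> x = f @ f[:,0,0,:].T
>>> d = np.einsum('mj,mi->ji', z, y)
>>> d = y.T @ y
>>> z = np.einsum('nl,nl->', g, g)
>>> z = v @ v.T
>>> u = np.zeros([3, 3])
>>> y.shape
(7, 23)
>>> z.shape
(2, 2)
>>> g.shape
(2, 3)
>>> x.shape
(23, 2, 23, 23)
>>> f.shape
(23, 2, 23, 13)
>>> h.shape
(23, 7)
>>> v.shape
(2, 23)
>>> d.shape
(23, 23)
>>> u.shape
(3, 3)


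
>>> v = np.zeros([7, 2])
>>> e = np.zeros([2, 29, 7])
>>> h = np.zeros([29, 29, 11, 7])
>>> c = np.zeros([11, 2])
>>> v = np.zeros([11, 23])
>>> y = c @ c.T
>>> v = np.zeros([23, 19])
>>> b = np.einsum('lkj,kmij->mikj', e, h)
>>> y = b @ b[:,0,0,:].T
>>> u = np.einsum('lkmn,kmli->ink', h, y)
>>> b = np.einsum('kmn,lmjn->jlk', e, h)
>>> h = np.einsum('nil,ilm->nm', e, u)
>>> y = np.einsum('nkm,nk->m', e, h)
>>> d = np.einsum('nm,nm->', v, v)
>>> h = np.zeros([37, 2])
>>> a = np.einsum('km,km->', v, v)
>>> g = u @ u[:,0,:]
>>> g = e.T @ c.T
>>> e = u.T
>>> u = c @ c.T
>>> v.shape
(23, 19)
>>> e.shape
(29, 7, 29)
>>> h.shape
(37, 2)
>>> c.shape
(11, 2)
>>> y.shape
(7,)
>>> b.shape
(11, 29, 2)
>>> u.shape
(11, 11)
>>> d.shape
()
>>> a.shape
()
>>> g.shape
(7, 29, 11)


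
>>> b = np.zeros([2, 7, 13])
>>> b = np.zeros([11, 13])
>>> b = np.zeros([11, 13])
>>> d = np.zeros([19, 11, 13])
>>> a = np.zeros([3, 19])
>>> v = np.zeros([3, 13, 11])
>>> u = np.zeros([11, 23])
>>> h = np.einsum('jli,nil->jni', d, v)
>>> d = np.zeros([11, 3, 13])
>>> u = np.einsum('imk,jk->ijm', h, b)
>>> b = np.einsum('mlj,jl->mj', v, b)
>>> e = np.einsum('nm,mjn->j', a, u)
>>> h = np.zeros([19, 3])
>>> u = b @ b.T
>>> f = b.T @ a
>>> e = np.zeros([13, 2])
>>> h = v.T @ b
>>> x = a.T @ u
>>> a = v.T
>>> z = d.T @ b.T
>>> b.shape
(3, 11)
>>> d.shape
(11, 3, 13)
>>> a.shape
(11, 13, 3)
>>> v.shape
(3, 13, 11)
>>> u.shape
(3, 3)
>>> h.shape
(11, 13, 11)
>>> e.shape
(13, 2)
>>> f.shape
(11, 19)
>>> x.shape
(19, 3)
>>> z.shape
(13, 3, 3)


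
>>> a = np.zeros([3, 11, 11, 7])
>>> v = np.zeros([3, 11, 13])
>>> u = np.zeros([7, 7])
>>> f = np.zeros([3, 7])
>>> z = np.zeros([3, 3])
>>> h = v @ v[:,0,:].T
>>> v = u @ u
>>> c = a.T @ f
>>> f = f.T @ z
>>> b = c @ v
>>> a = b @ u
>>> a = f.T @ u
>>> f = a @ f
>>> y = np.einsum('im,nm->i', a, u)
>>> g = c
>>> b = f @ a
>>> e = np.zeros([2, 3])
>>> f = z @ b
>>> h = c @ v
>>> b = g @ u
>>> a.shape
(3, 7)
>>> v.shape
(7, 7)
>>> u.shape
(7, 7)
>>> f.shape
(3, 7)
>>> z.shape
(3, 3)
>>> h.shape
(7, 11, 11, 7)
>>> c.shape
(7, 11, 11, 7)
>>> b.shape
(7, 11, 11, 7)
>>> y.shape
(3,)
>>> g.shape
(7, 11, 11, 7)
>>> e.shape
(2, 3)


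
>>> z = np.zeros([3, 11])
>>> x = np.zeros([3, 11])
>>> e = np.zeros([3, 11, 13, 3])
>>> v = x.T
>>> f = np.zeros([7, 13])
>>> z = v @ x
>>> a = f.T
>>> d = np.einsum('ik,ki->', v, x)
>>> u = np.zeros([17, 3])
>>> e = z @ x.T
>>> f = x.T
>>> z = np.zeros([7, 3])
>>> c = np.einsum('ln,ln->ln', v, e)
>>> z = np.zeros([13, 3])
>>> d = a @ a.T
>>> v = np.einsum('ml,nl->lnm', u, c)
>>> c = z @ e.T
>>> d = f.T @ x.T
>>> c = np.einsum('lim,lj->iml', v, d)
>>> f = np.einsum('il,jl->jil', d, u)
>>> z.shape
(13, 3)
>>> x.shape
(3, 11)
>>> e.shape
(11, 3)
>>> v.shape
(3, 11, 17)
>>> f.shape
(17, 3, 3)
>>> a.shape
(13, 7)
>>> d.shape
(3, 3)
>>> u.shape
(17, 3)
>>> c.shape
(11, 17, 3)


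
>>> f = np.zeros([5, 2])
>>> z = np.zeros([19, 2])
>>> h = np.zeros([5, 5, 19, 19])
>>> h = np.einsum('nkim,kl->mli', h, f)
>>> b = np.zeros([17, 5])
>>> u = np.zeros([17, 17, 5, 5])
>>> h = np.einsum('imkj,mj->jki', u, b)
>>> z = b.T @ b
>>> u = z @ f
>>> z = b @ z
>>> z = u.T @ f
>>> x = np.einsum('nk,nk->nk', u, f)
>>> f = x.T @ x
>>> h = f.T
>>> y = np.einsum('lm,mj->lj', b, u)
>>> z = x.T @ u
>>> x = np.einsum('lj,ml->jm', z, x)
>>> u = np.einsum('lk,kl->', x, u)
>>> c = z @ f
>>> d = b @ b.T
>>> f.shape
(2, 2)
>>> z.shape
(2, 2)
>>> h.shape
(2, 2)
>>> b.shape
(17, 5)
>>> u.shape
()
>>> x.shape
(2, 5)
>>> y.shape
(17, 2)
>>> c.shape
(2, 2)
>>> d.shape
(17, 17)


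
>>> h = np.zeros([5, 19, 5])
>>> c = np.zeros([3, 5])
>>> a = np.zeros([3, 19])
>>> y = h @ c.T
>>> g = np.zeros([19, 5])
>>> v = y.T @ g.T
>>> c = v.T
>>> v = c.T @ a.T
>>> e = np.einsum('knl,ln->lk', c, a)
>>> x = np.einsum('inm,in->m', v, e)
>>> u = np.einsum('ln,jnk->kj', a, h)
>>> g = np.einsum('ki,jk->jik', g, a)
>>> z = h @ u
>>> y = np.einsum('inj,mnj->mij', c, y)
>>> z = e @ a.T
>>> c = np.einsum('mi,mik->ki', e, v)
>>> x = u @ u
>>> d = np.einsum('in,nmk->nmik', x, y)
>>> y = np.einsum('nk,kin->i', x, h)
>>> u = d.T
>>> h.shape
(5, 19, 5)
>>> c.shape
(3, 19)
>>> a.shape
(3, 19)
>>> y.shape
(19,)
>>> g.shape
(3, 5, 19)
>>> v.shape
(3, 19, 3)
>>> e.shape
(3, 19)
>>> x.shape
(5, 5)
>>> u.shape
(3, 5, 19, 5)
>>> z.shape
(3, 3)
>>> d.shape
(5, 19, 5, 3)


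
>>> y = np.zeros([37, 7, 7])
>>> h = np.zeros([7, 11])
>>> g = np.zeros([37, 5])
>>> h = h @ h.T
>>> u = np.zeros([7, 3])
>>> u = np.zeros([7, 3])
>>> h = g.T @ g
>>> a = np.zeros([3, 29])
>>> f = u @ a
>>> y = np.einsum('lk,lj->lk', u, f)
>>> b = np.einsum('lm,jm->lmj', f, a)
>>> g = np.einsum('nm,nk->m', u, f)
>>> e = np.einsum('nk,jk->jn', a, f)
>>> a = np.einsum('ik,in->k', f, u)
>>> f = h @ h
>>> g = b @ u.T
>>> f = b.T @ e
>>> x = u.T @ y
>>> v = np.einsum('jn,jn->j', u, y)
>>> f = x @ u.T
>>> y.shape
(7, 3)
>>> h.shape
(5, 5)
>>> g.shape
(7, 29, 7)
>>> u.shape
(7, 3)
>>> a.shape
(29,)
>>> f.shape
(3, 7)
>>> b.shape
(7, 29, 3)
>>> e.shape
(7, 3)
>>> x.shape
(3, 3)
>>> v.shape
(7,)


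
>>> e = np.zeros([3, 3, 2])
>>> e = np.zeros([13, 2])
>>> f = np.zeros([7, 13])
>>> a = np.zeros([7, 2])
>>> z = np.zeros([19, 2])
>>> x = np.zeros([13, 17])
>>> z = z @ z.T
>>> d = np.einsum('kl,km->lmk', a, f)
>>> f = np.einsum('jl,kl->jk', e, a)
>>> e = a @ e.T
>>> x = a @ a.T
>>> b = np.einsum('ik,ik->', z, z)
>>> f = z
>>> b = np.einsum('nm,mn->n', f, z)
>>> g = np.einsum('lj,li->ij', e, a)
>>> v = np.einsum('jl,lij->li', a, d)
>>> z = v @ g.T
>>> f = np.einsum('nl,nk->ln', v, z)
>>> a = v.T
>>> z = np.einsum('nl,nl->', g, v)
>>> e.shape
(7, 13)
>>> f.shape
(13, 2)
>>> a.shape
(13, 2)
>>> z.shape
()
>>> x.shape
(7, 7)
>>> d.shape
(2, 13, 7)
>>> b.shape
(19,)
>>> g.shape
(2, 13)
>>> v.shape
(2, 13)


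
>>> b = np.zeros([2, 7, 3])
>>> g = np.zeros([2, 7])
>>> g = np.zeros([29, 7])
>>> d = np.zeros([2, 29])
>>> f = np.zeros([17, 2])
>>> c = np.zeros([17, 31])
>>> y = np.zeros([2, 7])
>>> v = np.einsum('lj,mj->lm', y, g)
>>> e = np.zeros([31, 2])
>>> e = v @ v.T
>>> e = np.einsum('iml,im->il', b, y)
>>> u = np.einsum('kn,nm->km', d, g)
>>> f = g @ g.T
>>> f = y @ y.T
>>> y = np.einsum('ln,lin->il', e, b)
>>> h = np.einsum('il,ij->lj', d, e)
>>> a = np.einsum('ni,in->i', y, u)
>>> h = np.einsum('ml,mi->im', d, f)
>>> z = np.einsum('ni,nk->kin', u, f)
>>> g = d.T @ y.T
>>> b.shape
(2, 7, 3)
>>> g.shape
(29, 7)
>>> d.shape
(2, 29)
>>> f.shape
(2, 2)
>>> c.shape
(17, 31)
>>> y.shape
(7, 2)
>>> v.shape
(2, 29)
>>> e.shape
(2, 3)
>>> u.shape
(2, 7)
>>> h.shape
(2, 2)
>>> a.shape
(2,)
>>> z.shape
(2, 7, 2)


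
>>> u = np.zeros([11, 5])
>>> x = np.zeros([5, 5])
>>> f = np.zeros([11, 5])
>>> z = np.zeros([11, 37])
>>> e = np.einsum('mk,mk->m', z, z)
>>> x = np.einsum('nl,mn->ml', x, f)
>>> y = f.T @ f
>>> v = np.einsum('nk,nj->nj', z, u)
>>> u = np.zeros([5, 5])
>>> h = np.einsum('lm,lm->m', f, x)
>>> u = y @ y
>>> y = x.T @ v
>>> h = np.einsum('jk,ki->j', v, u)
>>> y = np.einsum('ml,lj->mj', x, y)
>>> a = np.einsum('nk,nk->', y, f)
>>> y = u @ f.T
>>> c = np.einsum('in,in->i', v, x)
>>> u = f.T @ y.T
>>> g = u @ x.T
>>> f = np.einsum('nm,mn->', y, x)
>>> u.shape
(5, 5)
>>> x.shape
(11, 5)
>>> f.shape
()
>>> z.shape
(11, 37)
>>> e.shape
(11,)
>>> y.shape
(5, 11)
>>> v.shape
(11, 5)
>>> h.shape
(11,)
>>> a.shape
()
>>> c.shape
(11,)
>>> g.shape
(5, 11)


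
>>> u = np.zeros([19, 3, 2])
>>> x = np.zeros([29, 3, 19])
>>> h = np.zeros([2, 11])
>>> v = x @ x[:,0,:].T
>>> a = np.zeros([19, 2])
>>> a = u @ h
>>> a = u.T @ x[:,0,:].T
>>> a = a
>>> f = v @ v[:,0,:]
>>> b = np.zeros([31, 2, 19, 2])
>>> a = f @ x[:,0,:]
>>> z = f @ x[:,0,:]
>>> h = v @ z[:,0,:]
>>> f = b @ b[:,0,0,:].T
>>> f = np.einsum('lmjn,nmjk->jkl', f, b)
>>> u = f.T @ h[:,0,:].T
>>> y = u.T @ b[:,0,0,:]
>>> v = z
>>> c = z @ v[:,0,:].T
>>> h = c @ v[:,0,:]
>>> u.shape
(31, 2, 29)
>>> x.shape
(29, 3, 19)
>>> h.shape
(29, 3, 19)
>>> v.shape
(29, 3, 19)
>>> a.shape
(29, 3, 19)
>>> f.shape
(19, 2, 31)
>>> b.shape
(31, 2, 19, 2)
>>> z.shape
(29, 3, 19)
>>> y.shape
(29, 2, 2)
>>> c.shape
(29, 3, 29)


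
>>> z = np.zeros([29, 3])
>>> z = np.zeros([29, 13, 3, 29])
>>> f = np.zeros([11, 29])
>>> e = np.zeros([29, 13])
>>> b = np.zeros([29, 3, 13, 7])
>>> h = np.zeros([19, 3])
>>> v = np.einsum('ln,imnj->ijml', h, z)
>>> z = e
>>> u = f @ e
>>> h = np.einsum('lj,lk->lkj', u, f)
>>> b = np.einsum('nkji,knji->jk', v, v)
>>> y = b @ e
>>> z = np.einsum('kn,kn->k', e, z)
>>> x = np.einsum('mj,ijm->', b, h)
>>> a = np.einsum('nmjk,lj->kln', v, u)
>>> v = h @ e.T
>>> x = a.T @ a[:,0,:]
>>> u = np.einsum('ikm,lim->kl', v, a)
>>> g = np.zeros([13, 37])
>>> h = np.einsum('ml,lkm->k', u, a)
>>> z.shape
(29,)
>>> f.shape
(11, 29)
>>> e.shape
(29, 13)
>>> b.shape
(13, 29)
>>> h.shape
(11,)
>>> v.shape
(11, 29, 29)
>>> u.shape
(29, 19)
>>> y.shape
(13, 13)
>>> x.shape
(29, 11, 29)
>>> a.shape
(19, 11, 29)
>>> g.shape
(13, 37)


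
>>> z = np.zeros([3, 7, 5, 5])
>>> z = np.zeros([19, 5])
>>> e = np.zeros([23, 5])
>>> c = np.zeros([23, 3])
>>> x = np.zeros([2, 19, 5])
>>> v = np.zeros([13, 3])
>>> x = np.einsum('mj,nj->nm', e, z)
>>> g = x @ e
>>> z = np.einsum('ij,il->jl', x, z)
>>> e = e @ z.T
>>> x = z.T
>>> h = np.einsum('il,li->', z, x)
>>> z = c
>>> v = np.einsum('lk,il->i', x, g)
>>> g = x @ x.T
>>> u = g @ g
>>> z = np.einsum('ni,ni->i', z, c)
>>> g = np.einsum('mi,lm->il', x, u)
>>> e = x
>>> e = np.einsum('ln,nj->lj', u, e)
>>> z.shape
(3,)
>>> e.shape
(5, 23)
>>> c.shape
(23, 3)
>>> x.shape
(5, 23)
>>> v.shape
(19,)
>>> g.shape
(23, 5)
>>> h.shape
()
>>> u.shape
(5, 5)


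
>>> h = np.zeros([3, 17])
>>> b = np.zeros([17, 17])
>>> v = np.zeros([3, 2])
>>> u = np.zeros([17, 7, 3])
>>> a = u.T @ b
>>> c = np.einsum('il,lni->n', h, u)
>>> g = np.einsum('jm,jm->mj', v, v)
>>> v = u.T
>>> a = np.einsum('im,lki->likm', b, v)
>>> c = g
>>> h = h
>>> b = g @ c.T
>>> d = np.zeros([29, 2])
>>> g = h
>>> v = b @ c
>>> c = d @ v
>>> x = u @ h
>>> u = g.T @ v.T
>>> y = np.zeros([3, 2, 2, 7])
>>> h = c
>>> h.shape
(29, 3)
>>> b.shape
(2, 2)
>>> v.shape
(2, 3)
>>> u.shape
(17, 2)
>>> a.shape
(3, 17, 7, 17)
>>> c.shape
(29, 3)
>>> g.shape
(3, 17)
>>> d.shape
(29, 2)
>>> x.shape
(17, 7, 17)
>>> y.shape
(3, 2, 2, 7)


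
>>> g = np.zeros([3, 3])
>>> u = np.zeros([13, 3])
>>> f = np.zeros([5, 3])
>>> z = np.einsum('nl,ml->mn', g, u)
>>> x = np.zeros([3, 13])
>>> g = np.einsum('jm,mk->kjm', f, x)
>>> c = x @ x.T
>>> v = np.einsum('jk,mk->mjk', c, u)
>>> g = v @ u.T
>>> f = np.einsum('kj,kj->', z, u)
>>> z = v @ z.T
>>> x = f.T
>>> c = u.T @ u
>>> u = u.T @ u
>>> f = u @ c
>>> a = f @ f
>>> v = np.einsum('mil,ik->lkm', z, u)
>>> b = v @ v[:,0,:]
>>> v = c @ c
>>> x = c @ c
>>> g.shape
(13, 3, 13)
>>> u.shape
(3, 3)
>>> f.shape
(3, 3)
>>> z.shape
(13, 3, 13)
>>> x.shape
(3, 3)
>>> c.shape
(3, 3)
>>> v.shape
(3, 3)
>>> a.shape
(3, 3)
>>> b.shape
(13, 3, 13)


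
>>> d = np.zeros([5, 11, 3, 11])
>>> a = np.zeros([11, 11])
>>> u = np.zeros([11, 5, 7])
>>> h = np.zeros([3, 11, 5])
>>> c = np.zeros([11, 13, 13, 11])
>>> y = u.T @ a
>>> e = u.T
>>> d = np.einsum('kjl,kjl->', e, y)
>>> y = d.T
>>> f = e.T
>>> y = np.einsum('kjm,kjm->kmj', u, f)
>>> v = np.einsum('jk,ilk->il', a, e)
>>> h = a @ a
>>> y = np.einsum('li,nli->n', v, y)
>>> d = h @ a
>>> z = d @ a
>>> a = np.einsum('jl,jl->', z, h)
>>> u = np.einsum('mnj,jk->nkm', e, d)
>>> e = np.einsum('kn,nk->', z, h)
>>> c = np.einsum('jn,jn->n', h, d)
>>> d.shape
(11, 11)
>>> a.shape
()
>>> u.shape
(5, 11, 7)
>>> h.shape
(11, 11)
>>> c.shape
(11,)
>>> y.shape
(11,)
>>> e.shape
()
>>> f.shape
(11, 5, 7)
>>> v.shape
(7, 5)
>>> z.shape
(11, 11)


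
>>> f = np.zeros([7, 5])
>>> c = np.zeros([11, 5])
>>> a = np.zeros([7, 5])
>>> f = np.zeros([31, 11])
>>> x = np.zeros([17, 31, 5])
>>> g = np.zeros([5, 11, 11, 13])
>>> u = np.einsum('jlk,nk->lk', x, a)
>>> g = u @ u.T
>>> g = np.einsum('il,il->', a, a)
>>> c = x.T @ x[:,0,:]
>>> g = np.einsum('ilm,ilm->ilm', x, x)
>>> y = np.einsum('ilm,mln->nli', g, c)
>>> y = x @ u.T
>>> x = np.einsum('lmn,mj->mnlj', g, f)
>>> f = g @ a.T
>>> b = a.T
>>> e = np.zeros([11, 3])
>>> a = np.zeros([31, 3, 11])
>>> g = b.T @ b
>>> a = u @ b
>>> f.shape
(17, 31, 7)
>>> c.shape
(5, 31, 5)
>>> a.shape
(31, 7)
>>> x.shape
(31, 5, 17, 11)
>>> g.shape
(7, 7)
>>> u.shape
(31, 5)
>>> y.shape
(17, 31, 31)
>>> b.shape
(5, 7)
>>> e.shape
(11, 3)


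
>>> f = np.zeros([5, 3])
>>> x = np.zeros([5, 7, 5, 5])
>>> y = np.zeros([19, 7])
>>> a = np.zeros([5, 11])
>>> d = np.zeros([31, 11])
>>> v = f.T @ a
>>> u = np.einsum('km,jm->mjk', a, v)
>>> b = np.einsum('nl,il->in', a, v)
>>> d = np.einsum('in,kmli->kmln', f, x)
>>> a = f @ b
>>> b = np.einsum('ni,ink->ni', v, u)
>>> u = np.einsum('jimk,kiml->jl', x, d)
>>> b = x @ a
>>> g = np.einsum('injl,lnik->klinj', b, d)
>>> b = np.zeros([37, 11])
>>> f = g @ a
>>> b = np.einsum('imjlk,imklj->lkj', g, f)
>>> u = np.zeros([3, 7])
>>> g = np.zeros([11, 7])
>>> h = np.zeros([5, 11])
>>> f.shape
(3, 5, 5, 7, 5)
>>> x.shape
(5, 7, 5, 5)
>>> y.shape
(19, 7)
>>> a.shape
(5, 5)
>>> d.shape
(5, 7, 5, 3)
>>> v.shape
(3, 11)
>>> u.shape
(3, 7)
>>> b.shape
(7, 5, 5)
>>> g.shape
(11, 7)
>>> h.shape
(5, 11)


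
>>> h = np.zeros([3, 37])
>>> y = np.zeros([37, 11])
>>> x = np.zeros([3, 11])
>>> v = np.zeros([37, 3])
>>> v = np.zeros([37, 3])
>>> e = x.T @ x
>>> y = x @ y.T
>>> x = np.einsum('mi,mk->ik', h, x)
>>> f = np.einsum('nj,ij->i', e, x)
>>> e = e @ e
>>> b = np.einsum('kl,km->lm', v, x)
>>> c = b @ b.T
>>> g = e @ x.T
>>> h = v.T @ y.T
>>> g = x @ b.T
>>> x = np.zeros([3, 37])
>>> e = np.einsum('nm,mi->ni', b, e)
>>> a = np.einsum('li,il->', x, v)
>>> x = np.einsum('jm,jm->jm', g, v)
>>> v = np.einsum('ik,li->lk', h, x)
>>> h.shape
(3, 3)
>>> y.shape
(3, 37)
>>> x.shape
(37, 3)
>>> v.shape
(37, 3)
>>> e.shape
(3, 11)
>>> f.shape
(37,)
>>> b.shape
(3, 11)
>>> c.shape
(3, 3)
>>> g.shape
(37, 3)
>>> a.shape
()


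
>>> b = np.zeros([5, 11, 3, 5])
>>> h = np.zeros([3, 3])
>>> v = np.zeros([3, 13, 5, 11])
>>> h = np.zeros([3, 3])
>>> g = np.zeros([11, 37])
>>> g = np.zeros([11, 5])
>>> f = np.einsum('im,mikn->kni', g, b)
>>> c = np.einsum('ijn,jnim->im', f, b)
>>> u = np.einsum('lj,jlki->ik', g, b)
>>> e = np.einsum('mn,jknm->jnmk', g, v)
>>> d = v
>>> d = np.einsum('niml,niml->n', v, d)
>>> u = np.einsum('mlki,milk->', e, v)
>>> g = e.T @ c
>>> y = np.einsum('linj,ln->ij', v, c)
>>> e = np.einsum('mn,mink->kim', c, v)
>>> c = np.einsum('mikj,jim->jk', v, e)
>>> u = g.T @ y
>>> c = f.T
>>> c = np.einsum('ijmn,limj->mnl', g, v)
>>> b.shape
(5, 11, 3, 5)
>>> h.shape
(3, 3)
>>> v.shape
(3, 13, 5, 11)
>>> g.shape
(13, 11, 5, 5)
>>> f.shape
(3, 5, 11)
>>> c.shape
(5, 5, 3)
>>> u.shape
(5, 5, 11, 11)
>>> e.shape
(11, 13, 3)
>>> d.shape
(3,)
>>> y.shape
(13, 11)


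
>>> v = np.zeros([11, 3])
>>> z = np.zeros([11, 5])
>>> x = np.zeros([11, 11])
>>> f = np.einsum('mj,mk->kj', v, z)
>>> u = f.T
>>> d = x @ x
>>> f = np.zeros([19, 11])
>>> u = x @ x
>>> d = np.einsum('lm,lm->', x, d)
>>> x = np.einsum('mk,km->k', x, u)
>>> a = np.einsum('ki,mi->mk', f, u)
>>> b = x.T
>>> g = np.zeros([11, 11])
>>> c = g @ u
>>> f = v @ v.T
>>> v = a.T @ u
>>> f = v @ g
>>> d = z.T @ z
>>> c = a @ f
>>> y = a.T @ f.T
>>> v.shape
(19, 11)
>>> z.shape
(11, 5)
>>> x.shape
(11,)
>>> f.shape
(19, 11)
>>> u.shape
(11, 11)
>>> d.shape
(5, 5)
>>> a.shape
(11, 19)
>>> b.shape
(11,)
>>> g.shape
(11, 11)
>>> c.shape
(11, 11)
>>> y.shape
(19, 19)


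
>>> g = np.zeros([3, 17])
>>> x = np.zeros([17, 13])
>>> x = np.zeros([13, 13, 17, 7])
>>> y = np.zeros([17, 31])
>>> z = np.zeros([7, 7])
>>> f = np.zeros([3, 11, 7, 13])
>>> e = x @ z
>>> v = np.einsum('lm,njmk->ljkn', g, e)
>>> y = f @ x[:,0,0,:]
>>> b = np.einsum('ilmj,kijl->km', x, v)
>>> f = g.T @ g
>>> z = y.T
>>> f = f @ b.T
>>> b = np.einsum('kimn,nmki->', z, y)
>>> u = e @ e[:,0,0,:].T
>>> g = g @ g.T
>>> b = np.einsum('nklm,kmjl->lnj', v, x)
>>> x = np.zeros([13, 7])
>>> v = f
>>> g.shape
(3, 3)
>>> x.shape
(13, 7)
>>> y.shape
(3, 11, 7, 7)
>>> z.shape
(7, 7, 11, 3)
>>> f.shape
(17, 3)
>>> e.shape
(13, 13, 17, 7)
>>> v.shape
(17, 3)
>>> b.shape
(7, 3, 17)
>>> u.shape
(13, 13, 17, 13)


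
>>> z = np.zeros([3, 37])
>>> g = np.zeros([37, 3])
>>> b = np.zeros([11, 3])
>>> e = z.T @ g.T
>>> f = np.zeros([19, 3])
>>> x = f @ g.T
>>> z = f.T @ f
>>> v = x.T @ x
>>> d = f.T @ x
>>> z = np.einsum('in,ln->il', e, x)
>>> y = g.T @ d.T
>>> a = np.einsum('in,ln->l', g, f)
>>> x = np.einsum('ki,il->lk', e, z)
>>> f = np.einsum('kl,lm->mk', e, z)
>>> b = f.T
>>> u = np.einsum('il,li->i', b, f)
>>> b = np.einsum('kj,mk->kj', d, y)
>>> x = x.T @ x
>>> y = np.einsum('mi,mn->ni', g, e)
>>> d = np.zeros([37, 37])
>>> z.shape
(37, 19)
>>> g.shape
(37, 3)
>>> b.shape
(3, 37)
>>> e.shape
(37, 37)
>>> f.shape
(19, 37)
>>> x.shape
(37, 37)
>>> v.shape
(37, 37)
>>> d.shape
(37, 37)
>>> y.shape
(37, 3)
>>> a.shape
(19,)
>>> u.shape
(37,)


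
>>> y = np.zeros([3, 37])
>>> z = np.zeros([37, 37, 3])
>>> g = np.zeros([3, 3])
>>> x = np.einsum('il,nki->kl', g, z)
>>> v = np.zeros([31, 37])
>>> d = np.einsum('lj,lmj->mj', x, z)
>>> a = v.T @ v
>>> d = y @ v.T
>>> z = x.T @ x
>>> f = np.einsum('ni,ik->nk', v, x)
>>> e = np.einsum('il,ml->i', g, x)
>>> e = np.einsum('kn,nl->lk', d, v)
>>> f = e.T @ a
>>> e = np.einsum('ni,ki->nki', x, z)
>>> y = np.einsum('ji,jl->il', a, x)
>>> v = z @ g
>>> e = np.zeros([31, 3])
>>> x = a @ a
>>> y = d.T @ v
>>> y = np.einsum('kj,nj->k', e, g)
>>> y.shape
(31,)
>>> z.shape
(3, 3)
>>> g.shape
(3, 3)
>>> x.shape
(37, 37)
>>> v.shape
(3, 3)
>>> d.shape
(3, 31)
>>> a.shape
(37, 37)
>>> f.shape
(3, 37)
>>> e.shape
(31, 3)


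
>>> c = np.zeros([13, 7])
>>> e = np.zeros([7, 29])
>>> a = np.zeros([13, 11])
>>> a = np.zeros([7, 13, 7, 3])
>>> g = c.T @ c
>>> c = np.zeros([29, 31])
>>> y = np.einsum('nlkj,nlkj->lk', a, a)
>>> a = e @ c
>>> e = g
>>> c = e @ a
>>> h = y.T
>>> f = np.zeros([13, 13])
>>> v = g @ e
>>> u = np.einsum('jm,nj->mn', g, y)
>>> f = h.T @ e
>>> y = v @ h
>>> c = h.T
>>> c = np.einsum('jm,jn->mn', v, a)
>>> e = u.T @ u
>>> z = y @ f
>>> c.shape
(7, 31)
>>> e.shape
(13, 13)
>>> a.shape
(7, 31)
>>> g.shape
(7, 7)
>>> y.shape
(7, 13)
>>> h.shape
(7, 13)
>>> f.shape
(13, 7)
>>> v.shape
(7, 7)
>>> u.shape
(7, 13)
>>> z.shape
(7, 7)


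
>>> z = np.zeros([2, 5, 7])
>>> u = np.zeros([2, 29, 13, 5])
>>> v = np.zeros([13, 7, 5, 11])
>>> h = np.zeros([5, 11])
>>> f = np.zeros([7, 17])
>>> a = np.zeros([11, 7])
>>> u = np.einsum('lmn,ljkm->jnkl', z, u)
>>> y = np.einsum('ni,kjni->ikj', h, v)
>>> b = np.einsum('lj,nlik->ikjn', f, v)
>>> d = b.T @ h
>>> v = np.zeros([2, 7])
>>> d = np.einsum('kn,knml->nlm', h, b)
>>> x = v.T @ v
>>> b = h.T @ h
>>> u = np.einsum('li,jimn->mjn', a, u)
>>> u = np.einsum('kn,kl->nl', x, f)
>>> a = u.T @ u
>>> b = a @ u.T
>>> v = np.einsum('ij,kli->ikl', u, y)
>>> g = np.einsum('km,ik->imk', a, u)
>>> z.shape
(2, 5, 7)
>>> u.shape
(7, 17)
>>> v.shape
(7, 11, 13)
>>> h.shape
(5, 11)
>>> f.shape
(7, 17)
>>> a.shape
(17, 17)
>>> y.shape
(11, 13, 7)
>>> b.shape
(17, 7)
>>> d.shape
(11, 13, 17)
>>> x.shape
(7, 7)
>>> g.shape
(7, 17, 17)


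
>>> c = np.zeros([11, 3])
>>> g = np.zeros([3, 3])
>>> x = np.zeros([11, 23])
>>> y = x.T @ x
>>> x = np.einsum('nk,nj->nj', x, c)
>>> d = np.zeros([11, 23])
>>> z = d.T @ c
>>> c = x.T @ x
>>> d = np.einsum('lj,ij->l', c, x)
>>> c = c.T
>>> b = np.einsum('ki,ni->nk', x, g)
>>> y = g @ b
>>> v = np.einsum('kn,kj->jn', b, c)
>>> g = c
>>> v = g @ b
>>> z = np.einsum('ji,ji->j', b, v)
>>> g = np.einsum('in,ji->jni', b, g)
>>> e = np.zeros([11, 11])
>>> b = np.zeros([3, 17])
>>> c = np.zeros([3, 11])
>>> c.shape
(3, 11)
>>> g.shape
(3, 11, 3)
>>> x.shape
(11, 3)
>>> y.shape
(3, 11)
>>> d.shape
(3,)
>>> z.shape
(3,)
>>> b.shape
(3, 17)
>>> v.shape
(3, 11)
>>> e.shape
(11, 11)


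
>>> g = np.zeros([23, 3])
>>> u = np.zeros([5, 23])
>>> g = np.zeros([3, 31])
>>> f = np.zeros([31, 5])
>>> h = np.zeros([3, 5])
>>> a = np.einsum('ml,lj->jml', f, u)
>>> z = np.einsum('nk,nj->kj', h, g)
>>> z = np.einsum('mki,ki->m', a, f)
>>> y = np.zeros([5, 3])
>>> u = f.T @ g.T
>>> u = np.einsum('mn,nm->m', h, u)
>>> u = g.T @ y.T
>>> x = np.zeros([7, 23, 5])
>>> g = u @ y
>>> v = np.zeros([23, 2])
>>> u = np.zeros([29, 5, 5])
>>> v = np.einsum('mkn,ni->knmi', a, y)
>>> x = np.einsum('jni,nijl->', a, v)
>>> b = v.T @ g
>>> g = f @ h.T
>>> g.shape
(31, 3)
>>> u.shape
(29, 5, 5)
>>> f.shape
(31, 5)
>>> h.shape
(3, 5)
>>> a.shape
(23, 31, 5)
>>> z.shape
(23,)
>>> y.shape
(5, 3)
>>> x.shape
()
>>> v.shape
(31, 5, 23, 3)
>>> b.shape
(3, 23, 5, 3)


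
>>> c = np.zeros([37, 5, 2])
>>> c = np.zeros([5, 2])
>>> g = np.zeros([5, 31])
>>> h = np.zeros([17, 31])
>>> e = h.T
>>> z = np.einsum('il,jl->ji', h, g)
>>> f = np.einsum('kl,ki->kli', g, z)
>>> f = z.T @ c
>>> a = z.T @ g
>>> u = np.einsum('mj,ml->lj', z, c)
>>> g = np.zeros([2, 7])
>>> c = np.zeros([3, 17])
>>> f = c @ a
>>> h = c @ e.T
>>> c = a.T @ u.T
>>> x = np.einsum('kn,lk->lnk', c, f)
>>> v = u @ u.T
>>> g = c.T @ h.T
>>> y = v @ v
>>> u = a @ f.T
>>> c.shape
(31, 2)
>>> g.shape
(2, 3)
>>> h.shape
(3, 31)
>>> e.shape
(31, 17)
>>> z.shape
(5, 17)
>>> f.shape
(3, 31)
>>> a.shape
(17, 31)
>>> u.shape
(17, 3)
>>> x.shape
(3, 2, 31)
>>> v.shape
(2, 2)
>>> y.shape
(2, 2)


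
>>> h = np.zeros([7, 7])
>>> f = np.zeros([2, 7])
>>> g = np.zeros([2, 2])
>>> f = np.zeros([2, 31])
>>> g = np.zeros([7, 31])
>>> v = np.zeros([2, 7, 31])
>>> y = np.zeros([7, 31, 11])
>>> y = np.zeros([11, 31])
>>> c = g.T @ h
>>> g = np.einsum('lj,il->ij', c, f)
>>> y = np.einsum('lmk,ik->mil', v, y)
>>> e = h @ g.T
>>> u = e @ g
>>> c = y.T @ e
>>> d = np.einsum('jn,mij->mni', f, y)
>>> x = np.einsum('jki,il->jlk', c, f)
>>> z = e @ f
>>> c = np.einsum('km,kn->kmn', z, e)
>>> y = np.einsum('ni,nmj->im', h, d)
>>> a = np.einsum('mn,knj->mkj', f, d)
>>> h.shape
(7, 7)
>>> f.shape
(2, 31)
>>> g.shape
(2, 7)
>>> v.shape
(2, 7, 31)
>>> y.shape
(7, 31)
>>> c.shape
(7, 31, 2)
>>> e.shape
(7, 2)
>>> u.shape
(7, 7)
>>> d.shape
(7, 31, 11)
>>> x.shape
(2, 31, 11)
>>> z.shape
(7, 31)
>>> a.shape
(2, 7, 11)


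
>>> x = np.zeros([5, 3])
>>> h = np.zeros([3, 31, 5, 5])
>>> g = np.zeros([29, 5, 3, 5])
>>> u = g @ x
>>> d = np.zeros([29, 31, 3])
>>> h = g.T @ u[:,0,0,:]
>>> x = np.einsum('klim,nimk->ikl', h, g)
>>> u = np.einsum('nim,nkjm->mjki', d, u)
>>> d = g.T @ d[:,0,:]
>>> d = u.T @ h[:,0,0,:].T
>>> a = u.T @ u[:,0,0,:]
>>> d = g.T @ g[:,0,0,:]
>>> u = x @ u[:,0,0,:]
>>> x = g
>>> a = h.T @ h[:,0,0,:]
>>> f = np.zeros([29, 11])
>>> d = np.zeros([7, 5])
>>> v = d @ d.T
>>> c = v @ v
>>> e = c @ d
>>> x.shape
(29, 5, 3, 5)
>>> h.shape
(5, 3, 5, 3)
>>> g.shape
(29, 5, 3, 5)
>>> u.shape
(5, 5, 31)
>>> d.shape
(7, 5)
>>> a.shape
(3, 5, 3, 3)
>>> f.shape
(29, 11)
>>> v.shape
(7, 7)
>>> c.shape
(7, 7)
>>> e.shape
(7, 5)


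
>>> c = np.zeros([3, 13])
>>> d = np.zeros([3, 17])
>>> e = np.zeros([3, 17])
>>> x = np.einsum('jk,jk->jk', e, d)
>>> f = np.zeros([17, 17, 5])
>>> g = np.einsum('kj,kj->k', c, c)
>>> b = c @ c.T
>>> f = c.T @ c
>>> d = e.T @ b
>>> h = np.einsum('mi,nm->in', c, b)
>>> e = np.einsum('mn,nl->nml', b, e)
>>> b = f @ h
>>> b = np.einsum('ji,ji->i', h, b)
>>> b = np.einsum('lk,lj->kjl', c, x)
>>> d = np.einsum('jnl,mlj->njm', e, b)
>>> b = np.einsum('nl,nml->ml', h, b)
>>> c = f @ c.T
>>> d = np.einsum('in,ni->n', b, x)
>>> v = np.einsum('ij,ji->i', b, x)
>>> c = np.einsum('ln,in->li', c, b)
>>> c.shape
(13, 17)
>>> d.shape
(3,)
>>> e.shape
(3, 3, 17)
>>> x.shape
(3, 17)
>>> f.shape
(13, 13)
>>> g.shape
(3,)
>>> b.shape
(17, 3)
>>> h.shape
(13, 3)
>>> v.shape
(17,)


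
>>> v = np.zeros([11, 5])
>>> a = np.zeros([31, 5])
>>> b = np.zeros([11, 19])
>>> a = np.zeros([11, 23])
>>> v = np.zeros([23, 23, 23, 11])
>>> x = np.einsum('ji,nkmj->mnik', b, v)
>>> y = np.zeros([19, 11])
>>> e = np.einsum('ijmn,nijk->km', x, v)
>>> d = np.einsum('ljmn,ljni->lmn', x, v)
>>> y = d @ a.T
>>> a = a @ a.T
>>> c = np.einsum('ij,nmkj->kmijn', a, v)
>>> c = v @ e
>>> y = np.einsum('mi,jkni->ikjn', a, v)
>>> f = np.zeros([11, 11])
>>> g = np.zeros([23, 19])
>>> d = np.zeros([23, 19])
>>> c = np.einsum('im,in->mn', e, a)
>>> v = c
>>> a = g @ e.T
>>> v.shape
(19, 11)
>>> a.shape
(23, 11)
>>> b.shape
(11, 19)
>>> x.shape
(23, 23, 19, 23)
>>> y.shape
(11, 23, 23, 23)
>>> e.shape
(11, 19)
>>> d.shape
(23, 19)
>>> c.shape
(19, 11)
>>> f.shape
(11, 11)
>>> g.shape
(23, 19)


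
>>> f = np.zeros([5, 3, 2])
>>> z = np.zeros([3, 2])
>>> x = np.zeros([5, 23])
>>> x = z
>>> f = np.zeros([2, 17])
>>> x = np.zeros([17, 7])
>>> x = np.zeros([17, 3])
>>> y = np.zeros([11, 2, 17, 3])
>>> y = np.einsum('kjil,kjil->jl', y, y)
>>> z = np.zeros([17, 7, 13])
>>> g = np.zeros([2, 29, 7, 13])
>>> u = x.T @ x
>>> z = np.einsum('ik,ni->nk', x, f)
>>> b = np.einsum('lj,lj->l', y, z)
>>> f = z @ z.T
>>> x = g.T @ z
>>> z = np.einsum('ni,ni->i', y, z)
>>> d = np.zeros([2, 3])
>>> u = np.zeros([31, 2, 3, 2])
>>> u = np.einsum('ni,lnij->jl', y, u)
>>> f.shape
(2, 2)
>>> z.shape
(3,)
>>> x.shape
(13, 7, 29, 3)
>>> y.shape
(2, 3)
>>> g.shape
(2, 29, 7, 13)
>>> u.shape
(2, 31)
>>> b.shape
(2,)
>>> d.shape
(2, 3)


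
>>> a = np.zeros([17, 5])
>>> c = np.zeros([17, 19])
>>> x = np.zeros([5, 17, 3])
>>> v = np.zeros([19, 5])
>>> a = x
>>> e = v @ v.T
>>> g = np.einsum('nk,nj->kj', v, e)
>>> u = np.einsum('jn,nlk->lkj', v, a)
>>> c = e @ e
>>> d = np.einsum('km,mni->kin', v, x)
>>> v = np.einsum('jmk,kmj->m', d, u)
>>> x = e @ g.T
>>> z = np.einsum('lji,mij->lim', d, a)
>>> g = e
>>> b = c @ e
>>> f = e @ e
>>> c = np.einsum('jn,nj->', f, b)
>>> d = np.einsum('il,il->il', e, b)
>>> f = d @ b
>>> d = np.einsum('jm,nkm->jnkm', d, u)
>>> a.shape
(5, 17, 3)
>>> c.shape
()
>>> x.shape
(19, 5)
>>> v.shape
(3,)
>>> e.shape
(19, 19)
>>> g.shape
(19, 19)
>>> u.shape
(17, 3, 19)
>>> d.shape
(19, 17, 3, 19)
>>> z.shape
(19, 17, 5)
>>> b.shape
(19, 19)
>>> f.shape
(19, 19)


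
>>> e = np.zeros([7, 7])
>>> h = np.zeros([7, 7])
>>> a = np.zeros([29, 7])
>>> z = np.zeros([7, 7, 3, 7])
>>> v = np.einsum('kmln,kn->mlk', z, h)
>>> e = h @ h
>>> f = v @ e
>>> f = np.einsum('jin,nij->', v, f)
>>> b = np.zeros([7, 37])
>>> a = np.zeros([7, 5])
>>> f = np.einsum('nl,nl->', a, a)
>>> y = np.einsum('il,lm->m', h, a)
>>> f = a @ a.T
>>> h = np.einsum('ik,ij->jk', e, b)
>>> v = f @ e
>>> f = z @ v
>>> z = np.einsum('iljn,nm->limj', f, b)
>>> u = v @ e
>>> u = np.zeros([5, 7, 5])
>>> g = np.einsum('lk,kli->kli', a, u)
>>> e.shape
(7, 7)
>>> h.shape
(37, 7)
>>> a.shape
(7, 5)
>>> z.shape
(7, 7, 37, 3)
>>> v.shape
(7, 7)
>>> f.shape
(7, 7, 3, 7)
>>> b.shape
(7, 37)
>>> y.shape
(5,)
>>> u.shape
(5, 7, 5)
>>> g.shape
(5, 7, 5)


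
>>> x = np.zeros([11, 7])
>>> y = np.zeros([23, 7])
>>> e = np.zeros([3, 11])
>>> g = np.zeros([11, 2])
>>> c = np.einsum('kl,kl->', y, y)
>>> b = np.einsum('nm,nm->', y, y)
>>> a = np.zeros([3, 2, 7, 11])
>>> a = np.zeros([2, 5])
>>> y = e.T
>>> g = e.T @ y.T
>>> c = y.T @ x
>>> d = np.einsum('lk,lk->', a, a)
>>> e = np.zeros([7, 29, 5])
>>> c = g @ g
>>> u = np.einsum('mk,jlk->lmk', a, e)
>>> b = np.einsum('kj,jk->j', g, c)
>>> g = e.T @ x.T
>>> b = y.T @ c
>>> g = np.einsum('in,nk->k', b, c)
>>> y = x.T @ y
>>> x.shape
(11, 7)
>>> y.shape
(7, 3)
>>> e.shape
(7, 29, 5)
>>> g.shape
(11,)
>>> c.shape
(11, 11)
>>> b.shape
(3, 11)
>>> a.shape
(2, 5)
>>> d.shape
()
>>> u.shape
(29, 2, 5)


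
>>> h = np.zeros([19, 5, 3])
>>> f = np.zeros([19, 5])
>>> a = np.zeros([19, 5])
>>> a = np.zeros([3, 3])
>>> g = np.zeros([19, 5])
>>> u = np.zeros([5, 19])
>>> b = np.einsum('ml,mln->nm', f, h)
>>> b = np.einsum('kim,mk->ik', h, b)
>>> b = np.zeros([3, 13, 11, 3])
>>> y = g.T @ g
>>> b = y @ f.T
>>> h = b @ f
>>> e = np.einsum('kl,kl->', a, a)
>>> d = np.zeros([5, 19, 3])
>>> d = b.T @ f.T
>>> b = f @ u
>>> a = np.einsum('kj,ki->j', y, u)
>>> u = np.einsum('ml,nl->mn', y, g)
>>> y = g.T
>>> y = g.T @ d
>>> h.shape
(5, 5)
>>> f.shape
(19, 5)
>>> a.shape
(5,)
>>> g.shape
(19, 5)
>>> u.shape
(5, 19)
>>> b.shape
(19, 19)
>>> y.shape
(5, 19)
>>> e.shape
()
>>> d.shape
(19, 19)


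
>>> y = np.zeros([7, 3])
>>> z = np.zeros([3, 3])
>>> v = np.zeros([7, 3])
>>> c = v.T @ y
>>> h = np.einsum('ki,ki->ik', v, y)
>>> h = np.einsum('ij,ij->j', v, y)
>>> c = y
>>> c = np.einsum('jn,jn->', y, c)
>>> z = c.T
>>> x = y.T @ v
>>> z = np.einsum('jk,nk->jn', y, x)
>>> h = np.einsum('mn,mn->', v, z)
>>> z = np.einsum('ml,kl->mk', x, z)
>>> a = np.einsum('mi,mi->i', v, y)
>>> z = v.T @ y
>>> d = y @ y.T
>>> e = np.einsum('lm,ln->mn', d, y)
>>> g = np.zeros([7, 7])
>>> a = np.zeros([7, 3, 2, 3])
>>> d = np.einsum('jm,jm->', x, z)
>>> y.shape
(7, 3)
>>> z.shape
(3, 3)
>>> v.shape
(7, 3)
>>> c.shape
()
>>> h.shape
()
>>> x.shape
(3, 3)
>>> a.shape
(7, 3, 2, 3)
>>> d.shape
()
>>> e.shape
(7, 3)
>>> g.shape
(7, 7)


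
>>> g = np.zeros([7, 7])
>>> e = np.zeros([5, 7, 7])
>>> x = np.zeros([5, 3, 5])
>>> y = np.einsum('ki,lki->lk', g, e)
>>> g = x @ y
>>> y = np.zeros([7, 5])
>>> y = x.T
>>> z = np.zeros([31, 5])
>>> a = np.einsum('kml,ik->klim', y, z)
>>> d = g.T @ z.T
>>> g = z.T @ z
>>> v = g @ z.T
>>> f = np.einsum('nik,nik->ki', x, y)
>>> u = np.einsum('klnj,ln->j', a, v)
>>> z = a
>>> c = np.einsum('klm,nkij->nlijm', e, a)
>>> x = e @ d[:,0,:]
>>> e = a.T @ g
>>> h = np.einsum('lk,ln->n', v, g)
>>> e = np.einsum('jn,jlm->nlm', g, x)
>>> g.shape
(5, 5)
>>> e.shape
(5, 7, 31)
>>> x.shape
(5, 7, 31)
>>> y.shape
(5, 3, 5)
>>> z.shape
(5, 5, 31, 3)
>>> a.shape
(5, 5, 31, 3)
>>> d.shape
(7, 3, 31)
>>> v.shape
(5, 31)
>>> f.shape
(5, 3)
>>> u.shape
(3,)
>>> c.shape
(5, 7, 31, 3, 7)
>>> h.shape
(5,)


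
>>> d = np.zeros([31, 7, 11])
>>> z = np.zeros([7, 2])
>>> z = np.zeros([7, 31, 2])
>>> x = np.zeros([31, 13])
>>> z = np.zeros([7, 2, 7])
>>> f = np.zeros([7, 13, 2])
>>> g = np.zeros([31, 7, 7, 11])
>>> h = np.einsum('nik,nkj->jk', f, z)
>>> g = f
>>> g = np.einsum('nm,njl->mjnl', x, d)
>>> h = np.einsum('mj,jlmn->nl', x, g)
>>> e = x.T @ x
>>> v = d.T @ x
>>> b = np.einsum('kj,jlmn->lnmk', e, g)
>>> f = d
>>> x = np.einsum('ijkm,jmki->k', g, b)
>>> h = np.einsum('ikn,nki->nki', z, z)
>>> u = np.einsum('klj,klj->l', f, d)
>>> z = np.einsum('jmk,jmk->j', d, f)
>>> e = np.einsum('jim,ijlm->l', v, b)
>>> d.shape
(31, 7, 11)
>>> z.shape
(31,)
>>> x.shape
(31,)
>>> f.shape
(31, 7, 11)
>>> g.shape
(13, 7, 31, 11)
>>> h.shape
(7, 2, 7)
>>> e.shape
(31,)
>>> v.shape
(11, 7, 13)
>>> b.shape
(7, 11, 31, 13)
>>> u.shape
(7,)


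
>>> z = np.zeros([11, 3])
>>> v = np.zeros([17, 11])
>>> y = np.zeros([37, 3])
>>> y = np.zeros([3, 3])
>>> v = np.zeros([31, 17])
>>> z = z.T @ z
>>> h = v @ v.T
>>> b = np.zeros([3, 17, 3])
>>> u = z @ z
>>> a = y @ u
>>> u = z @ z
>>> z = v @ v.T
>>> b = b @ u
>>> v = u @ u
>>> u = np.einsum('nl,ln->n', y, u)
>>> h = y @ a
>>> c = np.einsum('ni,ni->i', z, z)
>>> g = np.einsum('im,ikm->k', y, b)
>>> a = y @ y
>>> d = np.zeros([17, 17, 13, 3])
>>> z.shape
(31, 31)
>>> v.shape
(3, 3)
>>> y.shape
(3, 3)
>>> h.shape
(3, 3)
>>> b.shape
(3, 17, 3)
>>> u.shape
(3,)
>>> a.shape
(3, 3)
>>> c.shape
(31,)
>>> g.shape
(17,)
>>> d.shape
(17, 17, 13, 3)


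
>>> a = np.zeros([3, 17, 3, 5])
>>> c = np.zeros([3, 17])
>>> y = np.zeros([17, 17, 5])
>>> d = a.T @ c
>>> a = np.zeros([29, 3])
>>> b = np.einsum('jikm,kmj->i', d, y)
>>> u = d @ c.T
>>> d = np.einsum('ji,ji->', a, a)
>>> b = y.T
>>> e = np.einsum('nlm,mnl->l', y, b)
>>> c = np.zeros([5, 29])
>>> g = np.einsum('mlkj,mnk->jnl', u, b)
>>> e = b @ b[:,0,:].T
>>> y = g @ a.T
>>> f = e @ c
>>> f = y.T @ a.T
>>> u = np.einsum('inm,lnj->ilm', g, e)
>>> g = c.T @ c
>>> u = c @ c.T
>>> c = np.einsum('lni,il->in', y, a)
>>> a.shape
(29, 3)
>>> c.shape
(29, 17)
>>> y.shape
(3, 17, 29)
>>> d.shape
()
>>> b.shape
(5, 17, 17)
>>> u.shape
(5, 5)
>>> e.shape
(5, 17, 5)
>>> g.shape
(29, 29)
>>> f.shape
(29, 17, 29)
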